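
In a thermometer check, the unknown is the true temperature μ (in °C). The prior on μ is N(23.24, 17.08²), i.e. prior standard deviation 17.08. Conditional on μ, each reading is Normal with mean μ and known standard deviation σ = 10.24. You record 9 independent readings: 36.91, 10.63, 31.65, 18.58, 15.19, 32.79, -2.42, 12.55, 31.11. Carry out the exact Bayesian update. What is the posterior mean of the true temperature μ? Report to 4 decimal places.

20.8713

For Normal data with known variance σ², a Normal(μ₀, σ₀²) prior on μ is conjugate. Posterior precision = 1/σ₀² + n/σ²; posterior mean is the precision-weighted average of μ₀ and x̄.
Σxᵢ = 36.91 + 10.63 + 31.65 + 18.58 + 15.19 + 32.79 + (-2.42) + 12.55 + 31.11 = 186.99, so n·x̄ = 186.99.
σ₀² = 17.08² = 291.7264, σ² = 10.24² = 104.8576; σ² + n·σ₀² = 104.8576 + 9·291.7264 = 2730.3952.
Posterior mean = (μ₀/σ₀² + n·x̄/σ²)/(1/σ₀² + n/σ²) = (σ²·μ₀ + σ₀²·n·x̄)/(σ² + n·σ₀²) = (104.8576·23.24 + 291.7264·186.99)/2730.3952 = 56986.81016/2730.3952 = 20.8713.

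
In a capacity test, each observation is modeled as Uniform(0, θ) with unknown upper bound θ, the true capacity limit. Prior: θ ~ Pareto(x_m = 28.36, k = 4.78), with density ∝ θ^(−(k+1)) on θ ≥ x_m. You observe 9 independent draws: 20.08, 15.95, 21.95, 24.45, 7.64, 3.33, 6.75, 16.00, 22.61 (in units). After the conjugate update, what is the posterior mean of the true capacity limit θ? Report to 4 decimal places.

A Pareto(scale x_m, shape k) prior on the upper bound θ of Uniform(0, θ) is conjugate: posterior is Pareto(max(x_m, max xᵢ), k + n).
Sample maximum = 24.45; prior scale x_m = 28.36 → posterior scale = max = 28.36.
Posterior shape = 4.78 + 9 = 13.78.
E[θ|data] = k·x_m/(k−1) = 13.78·28.36/12.78 = 30.5791.

30.5791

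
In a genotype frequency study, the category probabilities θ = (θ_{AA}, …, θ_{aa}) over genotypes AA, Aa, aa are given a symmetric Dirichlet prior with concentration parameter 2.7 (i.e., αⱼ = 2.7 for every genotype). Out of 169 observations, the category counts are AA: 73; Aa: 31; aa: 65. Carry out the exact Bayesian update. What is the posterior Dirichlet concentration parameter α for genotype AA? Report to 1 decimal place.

75.7

The Dirichlet prior is conjugate to the Multinomial likelihood: each posterior αⱼ = prior αⱼ + observed count nⱼ.
Posterior concentration: (75.7, 33.7, 67.7), total = 177.1.
α_{AA} = 2.7 + 73 = 75.7.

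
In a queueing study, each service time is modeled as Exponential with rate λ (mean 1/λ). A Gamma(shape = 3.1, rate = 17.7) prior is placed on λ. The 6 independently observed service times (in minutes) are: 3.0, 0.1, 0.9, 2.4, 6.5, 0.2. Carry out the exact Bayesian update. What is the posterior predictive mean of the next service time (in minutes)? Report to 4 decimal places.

With a Gamma(shape α, rate β) prior on the exponential rate λ, the posterior after n observations with total T = Σxᵢ is Gamma(α+n, β+T).
Sum of observations T = 13.1 minutes; n = 6.
Posterior: Gamma(3.1+6, 17.7+13.1) = Gamma(9.1, 30.8).
The predictive distribution for the next observation is Lomax; its mean is β/(α−1) = 30.8/8.1 = 3.8025.

3.8025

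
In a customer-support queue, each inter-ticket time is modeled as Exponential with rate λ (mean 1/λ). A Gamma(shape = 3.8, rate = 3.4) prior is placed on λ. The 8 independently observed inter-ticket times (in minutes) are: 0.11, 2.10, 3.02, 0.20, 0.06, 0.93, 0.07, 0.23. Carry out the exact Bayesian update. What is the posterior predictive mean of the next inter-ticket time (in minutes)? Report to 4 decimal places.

With a Gamma(shape α, rate β) prior on the exponential rate λ, the posterior after n observations with total T = Σxᵢ is Gamma(α+n, β+T).
Sum of observations T = 6.72 minutes; n = 8.
Posterior: Gamma(3.8+8, 3.4+6.72) = Gamma(11.8, 10.12).
The predictive distribution for the next observation is Lomax; its mean is β/(α−1) = 10.12/10.8 = 0.9370.

0.9370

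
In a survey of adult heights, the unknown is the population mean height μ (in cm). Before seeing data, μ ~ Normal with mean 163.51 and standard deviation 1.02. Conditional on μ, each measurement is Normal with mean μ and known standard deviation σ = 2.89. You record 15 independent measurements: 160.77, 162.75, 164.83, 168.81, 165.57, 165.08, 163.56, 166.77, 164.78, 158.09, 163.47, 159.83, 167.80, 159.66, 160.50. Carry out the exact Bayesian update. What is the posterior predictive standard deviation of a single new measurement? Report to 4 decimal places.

2.9521

For Normal data with known variance σ², a Normal(μ₀, σ₀²) prior on μ is conjugate. Posterior precision = 1/σ₀² + n/σ²; posterior mean is the precision-weighted average of μ₀ and x̄.
σ₀² = 1.02² = 1.0404, σ² = 2.89² = 8.3521; σ² + n·σ₀² = 8.3521 + 15·1.0404 = 23.9581.
Posterior precision = 1/σ₀² + n/σ² = 1/1.0404 + 15/8.3521 = (σ² + n·σ₀²)/(σ₀²σ²) = 23.9581/(1.0404·8.3521); posterior variance σₙ² = σ₀²σ²/(σ² + n·σ₀²) = 1.0404·8.3521/23.9581 = 0.362697.
Predictive variance for one new observation = σₙ² + σ² = 1.0404·8.3521/23.9581 + 8.3521 = σ²·(σ₀² + 23.9581)/23.9581 = 8.3521·24.9985/23.9581 = 8.714797; SD = √(8.3521·24.9985/23.9581) = 2.9521.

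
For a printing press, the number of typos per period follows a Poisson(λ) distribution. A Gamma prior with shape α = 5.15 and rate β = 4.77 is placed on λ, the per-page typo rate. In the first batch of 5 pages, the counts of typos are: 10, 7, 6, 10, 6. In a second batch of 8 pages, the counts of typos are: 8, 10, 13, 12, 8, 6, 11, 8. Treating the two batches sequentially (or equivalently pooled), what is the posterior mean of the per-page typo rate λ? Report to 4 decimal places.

6.7614

With a Gamma(shape α, rate β) prior, the Poisson likelihood is conjugate: the posterior is Gamma(α + ΣXᵢ, β + n).
Batch 1: sum of counts S = 39 over n = 5 pages.
After batch 1: Gamma(α+S, β+n) = Gamma(5.15+39, 4.77+5) = Gamma(44.15, 9.77).
Batch 2: sum of counts S = 76 over n = 8 pages.
After batch 2: Gamma(α+S, β+n) = Gamma(44.15+76, 9.77+8) = Gamma(120.15, 17.77).
Posterior mean = α/β = 120.15/17.77 = 6.7614.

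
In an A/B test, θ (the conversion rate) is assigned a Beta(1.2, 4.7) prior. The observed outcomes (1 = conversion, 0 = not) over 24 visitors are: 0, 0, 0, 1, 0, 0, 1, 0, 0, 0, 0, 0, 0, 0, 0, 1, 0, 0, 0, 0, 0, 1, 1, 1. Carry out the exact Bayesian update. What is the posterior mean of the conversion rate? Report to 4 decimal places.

0.2408

The Beta prior is conjugate to a Binomial/Bernoulli likelihood; the update adds successes to α and failures to β.
Posterior: Beta(α+k, β+n−k) = Beta(1.2+6, 4.7+18) = Beta(7.2, 22.7).
Posterior mean = α/(α+β) = 7.2/29.9 = 0.2408.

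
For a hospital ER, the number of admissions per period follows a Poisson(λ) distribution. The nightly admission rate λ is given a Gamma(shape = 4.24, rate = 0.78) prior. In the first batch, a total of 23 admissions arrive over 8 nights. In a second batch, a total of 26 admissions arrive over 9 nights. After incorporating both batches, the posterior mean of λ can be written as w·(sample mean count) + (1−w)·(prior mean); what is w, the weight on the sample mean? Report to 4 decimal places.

With a Gamma(shape α, rate β) prior, the Poisson likelihood is conjugate: the posterior is Gamma(α + ΣXᵢ, β + n).
Total number of nights: n = 8 + 9 = 17.
Posterior mean = (α₀+S)/(β₀+n) = [n/(β₀+n)]·(S/n) + [β₀/(β₀+n)]·(α₀/β₀), so only n and β₀ enter the weight.
Weight on data w = n/(β₀+n) = 17/(0.78+17) = 17/17.78 = 0.9561.

0.9561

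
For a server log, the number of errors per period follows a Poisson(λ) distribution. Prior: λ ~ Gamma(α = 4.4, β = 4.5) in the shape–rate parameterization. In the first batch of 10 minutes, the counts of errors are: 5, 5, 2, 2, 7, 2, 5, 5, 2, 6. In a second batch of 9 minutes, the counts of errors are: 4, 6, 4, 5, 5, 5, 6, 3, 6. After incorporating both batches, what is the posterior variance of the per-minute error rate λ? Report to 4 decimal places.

0.1619

With a Gamma(shape α, rate β) prior, the Poisson likelihood is conjugate: the posterior is Gamma(α + ΣXᵢ, β + n).
Batch 1: sum of counts S = 41 over n = 10 minutes.
After batch 1: Gamma(α+S, β+n) = Gamma(4.4+41, 4.5+10) = Gamma(45.4, 14.5).
Batch 2: sum of counts S = 44 over n = 9 minutes.
After batch 2: Gamma(α+S, β+n) = Gamma(45.4+44, 14.5+9) = Gamma(89.4, 23.5).
Var = α/β² = 89.4/23.5² = 0.1619.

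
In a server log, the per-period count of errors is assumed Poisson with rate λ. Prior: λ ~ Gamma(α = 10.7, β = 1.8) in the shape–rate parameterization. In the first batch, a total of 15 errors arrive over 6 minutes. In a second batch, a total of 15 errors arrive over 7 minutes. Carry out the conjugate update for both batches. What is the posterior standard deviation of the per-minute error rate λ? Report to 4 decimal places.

0.4311

With a Gamma(shape α, rate β) prior, the Poisson likelihood is conjugate: the posterior is Gamma(α + ΣXᵢ, β + n).
After batch 1: Gamma(α+S, β+n) = Gamma(10.7+15, 1.8+6) = Gamma(25.7, 7.8).
After batch 2: Gamma(α+S, β+n) = Gamma(25.7+15, 7.8+7) = Gamma(40.7, 14.8).
SD = √α/β = √40.7/14.8 = 0.4311.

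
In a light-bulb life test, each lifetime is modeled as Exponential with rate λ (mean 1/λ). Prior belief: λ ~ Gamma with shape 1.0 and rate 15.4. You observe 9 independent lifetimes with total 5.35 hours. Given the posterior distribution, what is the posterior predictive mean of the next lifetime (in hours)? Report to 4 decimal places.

2.3056

With a Gamma(shape α, rate β) prior on the exponential rate λ, the posterior after n observations with total T = Σxᵢ is Gamma(α+n, β+T).
Posterior: Gamma(1.0+9, 15.4+5.35) = Gamma(10.0, 20.75).
The predictive distribution for the next observation is Lomax; its mean is β/(α−1) = 20.75/9.0 = 2.3056.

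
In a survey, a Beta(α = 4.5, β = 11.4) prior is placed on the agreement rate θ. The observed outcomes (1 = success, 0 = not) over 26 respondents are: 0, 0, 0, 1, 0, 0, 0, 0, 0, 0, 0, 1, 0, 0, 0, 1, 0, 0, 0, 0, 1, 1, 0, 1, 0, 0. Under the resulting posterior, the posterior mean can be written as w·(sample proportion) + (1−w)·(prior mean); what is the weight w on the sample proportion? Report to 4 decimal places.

0.6205

The Beta prior is conjugate to a Binomial/Bernoulli likelihood; the update adds successes to α and failures to β.
Posterior mean = (α₀+k)/(α₀+β₀+n) = [n/(α₀+β₀+n)]·(k/n) + [(α₀+β₀)/(α₀+β₀+n)]·α₀/(α₀+β₀), so only n and the prior enter the weight.
The weight on the data is w = n/(α₀+β₀+n) = 26/(4.5+11.4+26) = 26/41.9 = 0.6205.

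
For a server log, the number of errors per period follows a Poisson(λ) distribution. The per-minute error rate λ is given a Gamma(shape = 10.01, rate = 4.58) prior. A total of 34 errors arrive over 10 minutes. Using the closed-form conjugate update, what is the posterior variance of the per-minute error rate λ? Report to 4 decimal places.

0.2070

With a Gamma(shape α, rate β) prior, the Poisson likelihood is conjugate: the posterior is Gamma(α + ΣXᵢ, β + n).
Posterior: Gamma(α+S, β+n) = Gamma(10.01+34, 4.58+10) = Gamma(44.01, 14.58).
Var = α/β² = 44.01/14.58² = 0.2070.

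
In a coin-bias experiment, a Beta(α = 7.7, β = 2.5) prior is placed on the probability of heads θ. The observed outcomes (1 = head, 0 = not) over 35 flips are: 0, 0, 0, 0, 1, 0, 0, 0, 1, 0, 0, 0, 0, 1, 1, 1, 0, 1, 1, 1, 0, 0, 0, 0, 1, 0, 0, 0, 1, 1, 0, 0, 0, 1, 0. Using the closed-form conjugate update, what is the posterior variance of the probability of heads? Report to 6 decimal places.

The Beta prior is conjugate to a Binomial/Bernoulli likelihood; the update adds successes to α and failures to β.
Posterior: Beta(α+k, β+n−k) = Beta(7.7+12, 2.5+23) = Beta(19.7, 25.5).
Var = αβ/((α+β)²(α+β+1)) = 19.7·25.5/(45.2²·46.2) = 0.005322.

0.005322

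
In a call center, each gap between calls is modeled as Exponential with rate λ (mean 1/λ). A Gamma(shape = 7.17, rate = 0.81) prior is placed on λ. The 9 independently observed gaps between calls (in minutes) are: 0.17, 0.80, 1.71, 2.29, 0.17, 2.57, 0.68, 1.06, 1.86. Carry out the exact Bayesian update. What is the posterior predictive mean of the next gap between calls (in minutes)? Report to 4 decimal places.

0.7989

With a Gamma(shape α, rate β) prior on the exponential rate λ, the posterior after n observations with total T = Σxᵢ is Gamma(α+n, β+T).
Sum of observations T = 11.31 minutes; n = 9.
Posterior: Gamma(7.17+9, 0.81+11.31) = Gamma(16.17, 12.12).
The predictive distribution for the next observation is Lomax; its mean is β/(α−1) = 12.12/15.17 = 0.7989.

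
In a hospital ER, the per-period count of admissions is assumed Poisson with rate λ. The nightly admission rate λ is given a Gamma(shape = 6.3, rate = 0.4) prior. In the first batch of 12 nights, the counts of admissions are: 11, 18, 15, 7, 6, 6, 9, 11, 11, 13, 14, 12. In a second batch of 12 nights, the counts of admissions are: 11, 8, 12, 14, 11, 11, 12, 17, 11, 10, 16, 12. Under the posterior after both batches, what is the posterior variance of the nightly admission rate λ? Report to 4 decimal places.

With a Gamma(shape α, rate β) prior, the Poisson likelihood is conjugate: the posterior is Gamma(α + ΣXᵢ, β + n).
Batch 1: sum of counts S = 133 over n = 12 nights.
After batch 1: Gamma(α+S, β+n) = Gamma(6.3+133, 0.4+12) = Gamma(139.3, 12.4).
Batch 2: sum of counts S = 145 over n = 12 nights.
After batch 2: Gamma(α+S, β+n) = Gamma(139.3+145, 12.4+12) = Gamma(284.3, 24.4).
Var = α/β² = 284.3/24.4² = 0.4775.

0.4775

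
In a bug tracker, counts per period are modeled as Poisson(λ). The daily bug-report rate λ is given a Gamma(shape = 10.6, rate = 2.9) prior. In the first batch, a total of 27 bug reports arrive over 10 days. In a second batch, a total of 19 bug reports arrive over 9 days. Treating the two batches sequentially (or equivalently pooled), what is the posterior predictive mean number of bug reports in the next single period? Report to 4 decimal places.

With a Gamma(shape α, rate β) prior, the Poisson likelihood is conjugate: the posterior is Gamma(α + ΣXᵢ, β + n).
After batch 1: Gamma(α+S, β+n) = Gamma(10.6+27, 2.9+10) = Gamma(37.6, 12.9).
After batch 2: Gamma(α+S, β+n) = Gamma(37.6+19, 12.9+9) = Gamma(56.6, 21.9).
The predictive distribution for one future period is NegBinom with mean α/β = 2.5845.

2.5845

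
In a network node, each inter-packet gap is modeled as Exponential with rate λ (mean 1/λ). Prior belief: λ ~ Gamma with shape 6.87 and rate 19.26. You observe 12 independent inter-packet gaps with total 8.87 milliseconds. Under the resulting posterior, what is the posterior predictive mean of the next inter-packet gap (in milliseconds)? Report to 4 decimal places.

With a Gamma(shape α, rate β) prior on the exponential rate λ, the posterior after n observations with total T = Σxᵢ is Gamma(α+n, β+T).
Posterior: Gamma(6.87+12, 19.26+8.87) = Gamma(18.87, 28.13).
The predictive distribution for the next observation is Lomax; its mean is β/(α−1) = 28.13/17.87 = 1.5741.

1.5741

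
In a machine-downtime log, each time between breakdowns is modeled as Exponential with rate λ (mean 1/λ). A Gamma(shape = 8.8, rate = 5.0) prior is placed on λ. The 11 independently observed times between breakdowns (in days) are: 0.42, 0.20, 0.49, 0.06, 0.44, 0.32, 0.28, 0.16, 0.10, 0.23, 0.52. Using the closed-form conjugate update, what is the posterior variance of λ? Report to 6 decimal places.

With a Gamma(shape α, rate β) prior on the exponential rate λ, the posterior after n observations with total T = Σxᵢ is Gamma(α+n, β+T).
Sum of observations T = 3.22 days; n = 11.
Posterior: Gamma(8.8+11, 5.0+3.22) = Gamma(19.8, 8.22).
Var = α/β² = 0.293036.

0.293036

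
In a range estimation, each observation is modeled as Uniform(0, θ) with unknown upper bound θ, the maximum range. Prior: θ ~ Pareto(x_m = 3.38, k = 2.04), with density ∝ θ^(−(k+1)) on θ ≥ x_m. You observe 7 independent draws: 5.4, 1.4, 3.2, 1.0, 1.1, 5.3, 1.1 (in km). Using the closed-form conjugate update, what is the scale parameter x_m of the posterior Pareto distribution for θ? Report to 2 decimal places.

5.40

A Pareto(scale x_m, shape k) prior on the upper bound θ of Uniform(0, θ) is conjugate: posterior is Pareto(max(x_m, max xᵢ), k + n).
Sample maximum = 5.4; prior scale x_m = 3.38 → posterior scale = max = 5.40.
Posterior shape = 2.04 + 7 = 9.04.
Posterior scale x_m = 5.40.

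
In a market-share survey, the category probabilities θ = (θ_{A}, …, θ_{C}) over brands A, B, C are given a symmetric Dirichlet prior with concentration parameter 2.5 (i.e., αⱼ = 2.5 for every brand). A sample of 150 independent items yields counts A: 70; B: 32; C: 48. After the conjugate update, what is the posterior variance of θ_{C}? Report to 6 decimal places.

The Dirichlet prior is conjugate to the Multinomial likelihood: each posterior αⱼ = prior αⱼ + observed count nⱼ.
Posterior concentration: (72.5, 34.5, 50.5), total = 157.5.
Var[θ_j] = α_j(Σα−α_j)/((Σα)²(Σα+1)) = 50.5·107.0/(157.5²·158.5) = 0.001374.

0.001374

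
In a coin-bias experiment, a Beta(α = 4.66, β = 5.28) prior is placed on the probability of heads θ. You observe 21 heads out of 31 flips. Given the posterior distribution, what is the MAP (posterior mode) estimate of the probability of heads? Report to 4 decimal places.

The Beta prior is conjugate to a Binomial/Bernoulli likelihood; the update adds successes to α and failures to β.
Posterior: Beta(α+k, β+n−k) = Beta(4.66+21, 5.28+10) = Beta(25.66, 15.28).
Mode of Beta(a,b) for a,b>1 is (a−1)/(a+b−2) = 24.66/38.94 = 0.6333.

0.6333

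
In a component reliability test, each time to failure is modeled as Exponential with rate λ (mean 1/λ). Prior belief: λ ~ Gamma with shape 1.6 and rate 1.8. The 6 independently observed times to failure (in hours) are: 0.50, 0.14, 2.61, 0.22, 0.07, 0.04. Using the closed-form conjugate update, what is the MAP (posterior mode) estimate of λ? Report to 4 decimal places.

With a Gamma(shape α, rate β) prior on the exponential rate λ, the posterior after n observations with total T = Σxᵢ is Gamma(α+n, β+T).
Sum of observations T = 3.58 hours; n = 6.
Posterior: Gamma(1.6+6, 1.8+3.58) = Gamma(7.6, 5.38).
Mode = (α−1)/β = 1.2268.

1.2268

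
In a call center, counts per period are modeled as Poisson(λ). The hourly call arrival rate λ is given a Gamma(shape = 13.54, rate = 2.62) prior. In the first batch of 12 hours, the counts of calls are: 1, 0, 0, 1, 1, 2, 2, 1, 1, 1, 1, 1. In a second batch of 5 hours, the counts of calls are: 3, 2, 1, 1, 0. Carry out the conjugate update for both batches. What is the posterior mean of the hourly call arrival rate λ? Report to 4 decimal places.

With a Gamma(shape α, rate β) prior, the Poisson likelihood is conjugate: the posterior is Gamma(α + ΣXᵢ, β + n).
Batch 1: sum of counts S = 12 over n = 12 hours.
After batch 1: Gamma(α+S, β+n) = Gamma(13.54+12, 2.62+12) = Gamma(25.54, 14.62).
Batch 2: sum of counts S = 7 over n = 5 hours.
After batch 2: Gamma(α+S, β+n) = Gamma(25.54+7, 14.62+5) = Gamma(32.54, 19.62).
Posterior mean = α/β = 32.54/19.62 = 1.6585.

1.6585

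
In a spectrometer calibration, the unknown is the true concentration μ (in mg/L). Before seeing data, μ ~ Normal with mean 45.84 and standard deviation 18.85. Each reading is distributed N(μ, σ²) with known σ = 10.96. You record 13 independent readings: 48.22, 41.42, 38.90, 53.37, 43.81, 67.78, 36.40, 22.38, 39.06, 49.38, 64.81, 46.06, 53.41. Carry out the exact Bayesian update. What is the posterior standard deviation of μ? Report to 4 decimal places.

3.0010

For Normal data with known variance σ², a Normal(μ₀, σ₀²) prior on μ is conjugate. Posterior precision = 1/σ₀² + n/σ²; posterior mean is the precision-weighted average of μ₀ and x̄.
σ₀² = 18.85² = 355.3225, σ² = 10.96² = 120.1216; σ² + n·σ₀² = 120.1216 + 13·355.3225 = 4739.3141.
Posterior precision = 1/σ₀² + n/σ² = 1/355.3225 + 13/120.1216 = (σ² + n·σ₀²)/(σ₀²σ²) = 4739.3141/(355.3225·120.1216); posterior variance σₙ² = σ₀²σ²/(σ² + n·σ₀²) = 355.3225·120.1216/4739.3141 = 9.005925.
Posterior SD = √σₙ² = √(355.3225·120.1216/4739.3141) = 3.0010.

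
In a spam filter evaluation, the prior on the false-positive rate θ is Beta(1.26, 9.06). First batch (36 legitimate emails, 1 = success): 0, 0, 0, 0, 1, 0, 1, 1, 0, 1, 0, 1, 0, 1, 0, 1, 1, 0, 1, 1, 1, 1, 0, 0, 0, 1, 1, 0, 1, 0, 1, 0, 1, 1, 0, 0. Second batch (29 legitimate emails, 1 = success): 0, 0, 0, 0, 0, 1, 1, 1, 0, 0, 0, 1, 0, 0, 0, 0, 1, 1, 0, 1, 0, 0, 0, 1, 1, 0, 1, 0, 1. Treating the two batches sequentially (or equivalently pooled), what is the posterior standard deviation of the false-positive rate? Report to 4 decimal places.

0.0561

The Beta prior is conjugate to a Binomial/Bernoulli likelihood; the update adds successes to α and failures to β.
After batch 1: Beta(1.26+18, 9.06+18) = Beta(19.26, 27.06).
After batch 2: Beta(19.26+11, 27.06+18) = Beta(30.26, 45.06).
Var = αβ/((α+β)²(α+β+1)) = 30.26·45.06/(75.32²·76.32) = 0.00314921; SD = √0.00314921 = 0.0561.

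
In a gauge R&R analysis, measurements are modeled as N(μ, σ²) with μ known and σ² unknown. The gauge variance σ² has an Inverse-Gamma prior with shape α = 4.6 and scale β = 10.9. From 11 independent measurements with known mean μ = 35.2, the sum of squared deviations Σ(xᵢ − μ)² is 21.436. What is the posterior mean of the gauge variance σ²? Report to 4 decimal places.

2.3756

With known mean μ and an Inverse-Gamma(α, β) prior on σ², the Normal likelihood is conjugate: posterior is Inv-Gamma(α + n/2, β + Σ(xᵢ−μ)²/2).
Posterior: Inv-Gamma(4.6 + 11/2, 10.9 + 21.436/2) = Inv-Gamma(10.10, 21.6180).
E[σ²|data] = β/(α−1) = 21.6180/9.10 = 2.3756.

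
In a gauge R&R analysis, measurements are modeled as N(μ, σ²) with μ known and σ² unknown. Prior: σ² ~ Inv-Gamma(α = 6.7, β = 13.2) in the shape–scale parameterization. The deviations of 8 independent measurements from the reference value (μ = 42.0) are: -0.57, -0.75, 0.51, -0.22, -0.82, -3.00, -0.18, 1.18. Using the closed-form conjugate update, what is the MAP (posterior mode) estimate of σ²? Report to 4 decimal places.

With known mean μ and an Inverse-Gamma(α, β) prior on σ², the Normal likelihood is conjugate: posterior is Inv-Gamma(α + n/2, β + Σ(xᵢ−μ)²/2).
Σ(xᵢ−μ)² = (-0.57)² + (-0.75)² + (0.51)² + (-0.22)² + (-0.82)² + (-3.00)² + (-0.18)² + (1.18)² = 12.2931.
Posterior: Inv-Gamma(6.7 + 8/2, 13.2 + 12.2931/2) = Inv-Gamma(10.70, 19.34655).
Mode = β/(α+1) = 19.34655/11.70 = 1.6536.

1.6536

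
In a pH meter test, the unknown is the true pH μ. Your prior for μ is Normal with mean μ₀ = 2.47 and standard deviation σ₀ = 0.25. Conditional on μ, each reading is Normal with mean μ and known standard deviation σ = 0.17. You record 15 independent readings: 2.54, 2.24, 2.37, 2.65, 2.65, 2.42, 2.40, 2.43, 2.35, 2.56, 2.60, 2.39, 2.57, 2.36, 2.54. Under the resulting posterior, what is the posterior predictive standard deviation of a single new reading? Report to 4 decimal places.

For Normal data with known variance σ², a Normal(μ₀, σ₀²) prior on μ is conjugate. Posterior precision = 1/σ₀² + n/σ²; posterior mean is the precision-weighted average of μ₀ and x̄.
σ₀² = 0.25² = 0.0625, σ² = 0.17² = 0.0289; σ² + n·σ₀² = 0.0289 + 15·0.0625 = 0.9664.
Posterior precision = 1/σ₀² + n/σ² = 1/0.0625 + 15/0.0289 = (σ² + n·σ₀²)/(σ₀²σ²) = 0.9664/(0.0625·0.0289); posterior variance σₙ² = σ₀²σ²/(σ² + n·σ₀²) = 0.0625·0.0289/0.9664 = 0.001869.
Predictive variance for one new observation = σₙ² + σ² = 0.0625·0.0289/0.9664 + 0.0289 = σ²·(σ₀² + 0.9664)/0.9664 = 0.0289·1.0289/0.9664 = 0.030769; SD = √(0.0289·1.0289/0.9664) = 0.1754.

0.1754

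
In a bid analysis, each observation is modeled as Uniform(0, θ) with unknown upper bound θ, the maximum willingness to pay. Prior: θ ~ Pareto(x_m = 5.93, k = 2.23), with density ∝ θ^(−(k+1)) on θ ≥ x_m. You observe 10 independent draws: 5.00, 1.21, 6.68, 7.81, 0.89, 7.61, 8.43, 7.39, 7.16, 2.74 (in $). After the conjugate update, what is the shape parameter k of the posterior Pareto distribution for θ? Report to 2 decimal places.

A Pareto(scale x_m, shape k) prior on the upper bound θ of Uniform(0, θ) is conjugate: posterior is Pareto(max(x_m, max xᵢ), k + n).
Sample maximum = 8.43; prior scale x_m = 5.93 → posterior scale = max = 8.43.
Posterior shape = 2.23 + 10 = 12.23.
Posterior shape k = 12.23.

12.23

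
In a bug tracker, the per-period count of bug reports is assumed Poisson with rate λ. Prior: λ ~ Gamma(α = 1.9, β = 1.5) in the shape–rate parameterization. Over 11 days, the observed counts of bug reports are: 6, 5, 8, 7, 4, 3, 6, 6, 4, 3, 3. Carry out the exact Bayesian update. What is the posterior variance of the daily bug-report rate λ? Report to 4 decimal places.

With a Gamma(shape α, rate β) prior, the Poisson likelihood is conjugate: the posterior is Gamma(α + ΣXᵢ, β + n).
Sum of counts S = 55 over n = 11 days.
Posterior: Gamma(α+S, β+n) = Gamma(1.9+55, 1.5+11) = Gamma(56.9, 12.5).
Var = α/β² = 56.9/12.5² = 0.3642.

0.3642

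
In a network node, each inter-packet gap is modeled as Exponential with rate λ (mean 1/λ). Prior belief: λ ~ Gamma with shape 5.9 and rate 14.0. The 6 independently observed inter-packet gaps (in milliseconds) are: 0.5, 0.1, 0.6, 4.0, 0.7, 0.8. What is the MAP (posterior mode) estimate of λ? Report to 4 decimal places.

0.5266

With a Gamma(shape α, rate β) prior on the exponential rate λ, the posterior after n observations with total T = Σxᵢ is Gamma(α+n, β+T).
Sum of observations T = 6.7 milliseconds; n = 6.
Posterior: Gamma(5.9+6, 14.0+6.7) = Gamma(11.9, 20.7).
Mode = (α−1)/β = 0.5266.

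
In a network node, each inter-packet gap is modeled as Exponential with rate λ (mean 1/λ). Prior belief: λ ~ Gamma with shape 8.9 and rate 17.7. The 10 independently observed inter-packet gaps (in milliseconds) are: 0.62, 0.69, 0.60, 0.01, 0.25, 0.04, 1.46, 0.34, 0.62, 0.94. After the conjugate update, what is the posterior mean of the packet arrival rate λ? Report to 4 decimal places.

0.8122

With a Gamma(shape α, rate β) prior on the exponential rate λ, the posterior after n observations with total T = Σxᵢ is Gamma(α+n, β+T).
Sum of observations T = 5.57 milliseconds; n = 10.
Posterior: Gamma(8.9+10, 17.7+5.57) = Gamma(18.9, 23.27).
Posterior mean of λ = α/β = 18.9/23.27 = 0.8122.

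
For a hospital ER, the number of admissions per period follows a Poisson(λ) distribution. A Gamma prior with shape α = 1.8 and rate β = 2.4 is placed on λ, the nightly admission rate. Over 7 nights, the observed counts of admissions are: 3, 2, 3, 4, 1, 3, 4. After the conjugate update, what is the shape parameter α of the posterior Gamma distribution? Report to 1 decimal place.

With a Gamma(shape α, rate β) prior, the Poisson likelihood is conjugate: the posterior is Gamma(α + ΣXᵢ, β + n).
Sum of counts S = 20 over n = 7 nights.
Posterior: Gamma(α+S, β+n) = Gamma(1.8+20, 2.4+7) = Gamma(21.8, 9.4).
Posterior α = 21.8.

21.8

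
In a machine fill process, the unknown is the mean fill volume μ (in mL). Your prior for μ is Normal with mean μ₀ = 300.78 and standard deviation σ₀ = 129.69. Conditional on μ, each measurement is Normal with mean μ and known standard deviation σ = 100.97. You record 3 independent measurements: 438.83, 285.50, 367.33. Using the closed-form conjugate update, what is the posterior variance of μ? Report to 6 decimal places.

For Normal data with known variance σ², a Normal(μ₀, σ₀²) prior on μ is conjugate. Posterior precision = 1/σ₀² + n/σ²; posterior mean is the precision-weighted average of μ₀ and x̄.
σ₀² = 129.69² = 16819.4961, σ² = 100.97² = 10194.9409; σ² + n·σ₀² = 10194.9409 + 3·16819.4961 = 60653.4292.
Posterior precision = 1/σ₀² + n/σ² = 1/16819.4961 + 3/10194.9409 = (σ² + n·σ₀²)/(σ₀²σ²) = 60653.4292/(16819.4961·10194.9409); posterior variance σₙ² = σ₀²σ²/(σ² + n·σ₀²) = 16819.4961·10194.9409/60653.4292 = 2827.107568.

2827.107568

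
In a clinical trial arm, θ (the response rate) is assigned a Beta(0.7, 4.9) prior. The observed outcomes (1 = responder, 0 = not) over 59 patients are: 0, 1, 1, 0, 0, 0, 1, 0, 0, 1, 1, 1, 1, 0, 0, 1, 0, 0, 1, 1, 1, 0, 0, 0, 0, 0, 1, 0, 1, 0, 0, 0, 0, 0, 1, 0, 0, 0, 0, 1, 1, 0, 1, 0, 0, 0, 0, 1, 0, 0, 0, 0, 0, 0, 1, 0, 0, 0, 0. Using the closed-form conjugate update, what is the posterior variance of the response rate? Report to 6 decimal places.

0.003231

The Beta prior is conjugate to a Binomial/Bernoulli likelihood; the update adds successes to α and failures to β.
Posterior: Beta(α+k, β+n−k) = Beta(0.7+19, 4.9+40) = Beta(19.7, 44.9).
Var = αβ/((α+β)²(α+β+1)) = 19.7·44.9/(64.6²·65.6) = 0.003231.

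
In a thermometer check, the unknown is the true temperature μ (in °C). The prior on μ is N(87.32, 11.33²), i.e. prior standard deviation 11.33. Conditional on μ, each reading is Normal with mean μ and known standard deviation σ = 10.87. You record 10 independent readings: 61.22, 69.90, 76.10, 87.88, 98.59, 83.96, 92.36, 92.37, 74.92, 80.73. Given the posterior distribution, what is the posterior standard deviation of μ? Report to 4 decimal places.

For Normal data with known variance σ², a Normal(μ₀, σ₀²) prior on μ is conjugate. Posterior precision = 1/σ₀² + n/σ²; posterior mean is the precision-weighted average of μ₀ and x̄.
σ₀² = 11.33² = 128.3689, σ² = 10.87² = 118.1569; σ² + n·σ₀² = 118.1569 + 10·128.3689 = 1401.8459.
Posterior precision = 1/σ₀² + n/σ² = 1/128.3689 + 10/118.1569 = (σ² + n·σ₀²)/(σ₀²σ²) = 1401.8459/(128.3689·118.1569); posterior variance σₙ² = σ₀²σ²/(σ² + n·σ₀²) = 128.3689·118.1569/1401.8459 = 10.819785.
Posterior SD = √σₙ² = √(128.3689·118.1569/1401.8459) = 3.2893.

3.2893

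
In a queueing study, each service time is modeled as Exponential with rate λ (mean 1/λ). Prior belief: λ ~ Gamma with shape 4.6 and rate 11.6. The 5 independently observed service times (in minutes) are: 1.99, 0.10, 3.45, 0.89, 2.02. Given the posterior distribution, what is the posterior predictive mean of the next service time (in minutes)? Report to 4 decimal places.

With a Gamma(shape α, rate β) prior on the exponential rate λ, the posterior after n observations with total T = Σxᵢ is Gamma(α+n, β+T).
Sum of observations T = 8.45 minutes; n = 5.
Posterior: Gamma(4.6+5, 11.6+8.45) = Gamma(9.6, 20.05).
The predictive distribution for the next observation is Lomax; its mean is β/(α−1) = 20.05/8.6 = 2.3314.

2.3314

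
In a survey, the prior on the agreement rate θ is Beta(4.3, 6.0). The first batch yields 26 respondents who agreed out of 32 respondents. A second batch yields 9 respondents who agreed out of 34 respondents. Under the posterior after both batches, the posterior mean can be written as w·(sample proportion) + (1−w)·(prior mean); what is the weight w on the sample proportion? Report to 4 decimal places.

The Beta prior is conjugate to a Binomial/Bernoulli likelihood; the update adds successes to α and failures to β.
Total number of respondents: n = 32 + 34 = 66.
Posterior mean = (α₀+k)/(α₀+β₀+n) = [n/(α₀+β₀+n)]·(k/n) + [(α₀+β₀)/(α₀+β₀+n)]·α₀/(α₀+β₀), so only n and the prior enter the weight.
The weight on the data is w = n/(α₀+β₀+n) = 66/(4.3+6.0+66) = 66/76.3 = 0.8650.

0.8650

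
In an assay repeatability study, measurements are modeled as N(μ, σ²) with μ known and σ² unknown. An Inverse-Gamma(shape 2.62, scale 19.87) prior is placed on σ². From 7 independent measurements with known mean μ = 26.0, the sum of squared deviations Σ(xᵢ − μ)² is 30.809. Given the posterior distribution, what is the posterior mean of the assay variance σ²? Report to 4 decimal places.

6.8896

With known mean μ and an Inverse-Gamma(α, β) prior on σ², the Normal likelihood is conjugate: posterior is Inv-Gamma(α + n/2, β + Σ(xᵢ−μ)²/2).
Posterior: Inv-Gamma(2.62 + 7/2, 19.87 + 30.809/2) = Inv-Gamma(6.12, 35.2745).
E[σ²|data] = β/(α−1) = 35.2745/5.12 = 6.8896.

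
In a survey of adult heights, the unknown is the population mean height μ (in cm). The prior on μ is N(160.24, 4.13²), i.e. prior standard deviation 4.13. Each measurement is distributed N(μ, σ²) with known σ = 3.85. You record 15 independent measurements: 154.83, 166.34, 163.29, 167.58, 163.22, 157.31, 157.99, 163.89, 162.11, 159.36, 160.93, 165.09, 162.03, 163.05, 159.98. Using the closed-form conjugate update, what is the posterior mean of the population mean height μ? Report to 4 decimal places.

For Normal data with known variance σ², a Normal(μ₀, σ₀²) prior on μ is conjugate. Posterior precision = 1/σ₀² + n/σ²; posterior mean is the precision-weighted average of μ₀ and x̄.
Σxᵢ = 154.83 + 166.34 + 163.29 + 167.58 + 163.22 + 157.31 + 157.99 + 163.89 + 162.11 + 159.36 + 160.93 + 165.09 + 162.03 + 163.05 + 159.98 = 2427, so n·x̄ = 2427.
σ₀² = 4.13² = 17.0569, σ² = 3.85² = 14.8225; σ² + n·σ₀² = 14.8225 + 15·17.0569 = 270.676.
Posterior mean = (μ₀/σ₀² + n·x̄/σ²)/(1/σ₀² + n/σ²) = (σ²·μ₀ + σ₀²·n·x̄)/(σ² + n·σ₀²) = (14.8225·160.24 + 17.0569·2427)/270.676 = 43772.2537/270.676 = 161.7146.

161.7146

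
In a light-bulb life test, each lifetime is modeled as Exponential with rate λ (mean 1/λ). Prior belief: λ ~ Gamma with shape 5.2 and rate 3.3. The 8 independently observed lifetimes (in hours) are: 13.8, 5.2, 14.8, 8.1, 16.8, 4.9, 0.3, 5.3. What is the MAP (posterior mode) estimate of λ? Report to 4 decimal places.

0.1683

With a Gamma(shape α, rate β) prior on the exponential rate λ, the posterior after n observations with total T = Σxᵢ is Gamma(α+n, β+T).
Sum of observations T = 69.2 hours; n = 8.
Posterior: Gamma(5.2+8, 3.3+69.2) = Gamma(13.2, 72.5).
Mode = (α−1)/β = 0.1683.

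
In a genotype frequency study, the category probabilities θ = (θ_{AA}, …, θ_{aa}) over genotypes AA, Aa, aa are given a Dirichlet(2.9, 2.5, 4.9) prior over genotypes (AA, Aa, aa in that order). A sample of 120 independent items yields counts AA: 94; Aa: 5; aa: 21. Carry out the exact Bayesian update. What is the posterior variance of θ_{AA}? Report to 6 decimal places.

0.001452

The Dirichlet prior is conjugate to the Multinomial likelihood: each posterior αⱼ = prior αⱼ + observed count nⱼ.
Posterior concentration: (96.9, 7.5, 25.9), total = 130.3.
Var[θ_j] = α_j(Σα−α_j)/((Σα)²(Σα+1)) = 96.9·33.4/(130.3²·131.3) = 0.001452.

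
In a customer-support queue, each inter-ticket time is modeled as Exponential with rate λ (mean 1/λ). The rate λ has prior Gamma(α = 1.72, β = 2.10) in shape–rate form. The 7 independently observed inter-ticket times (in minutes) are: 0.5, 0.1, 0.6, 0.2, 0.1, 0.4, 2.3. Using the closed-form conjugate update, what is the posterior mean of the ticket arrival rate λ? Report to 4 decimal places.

With a Gamma(shape α, rate β) prior on the exponential rate λ, the posterior after n observations with total T = Σxᵢ is Gamma(α+n, β+T).
Sum of observations T = 4.2 minutes; n = 7.
Posterior: Gamma(1.72+7, 2.10+4.2) = Gamma(8.72, 6.30).
Posterior mean of λ = α/β = 8.72/6.30 = 1.3841.

1.3841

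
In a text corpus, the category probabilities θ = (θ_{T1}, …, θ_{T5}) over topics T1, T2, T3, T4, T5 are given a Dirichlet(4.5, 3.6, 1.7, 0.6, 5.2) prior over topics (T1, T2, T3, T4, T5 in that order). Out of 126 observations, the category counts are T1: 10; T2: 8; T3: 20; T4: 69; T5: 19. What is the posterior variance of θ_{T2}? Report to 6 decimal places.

The Dirichlet prior is conjugate to the Multinomial likelihood: each posterior αⱼ = prior αⱼ + observed count nⱼ.
Posterior concentration: (14.5, 11.6, 21.7, 69.6, 24.2), total = 141.6.
Var[θ_j] = α_j(Σα−α_j)/((Σα)²(Σα+1)) = 11.6·130.0/(141.6²·142.6) = 0.000527.

0.000527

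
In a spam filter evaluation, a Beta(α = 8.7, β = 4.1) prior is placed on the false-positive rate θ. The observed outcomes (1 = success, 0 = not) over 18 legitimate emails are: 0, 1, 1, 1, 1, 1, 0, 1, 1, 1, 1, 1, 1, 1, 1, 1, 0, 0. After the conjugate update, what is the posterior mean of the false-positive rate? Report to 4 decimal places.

The Beta prior is conjugate to a Binomial/Bernoulli likelihood; the update adds successes to α and failures to β.
Posterior: Beta(α+k, β+n−k) = Beta(8.7+14, 4.1+4) = Beta(22.7, 8.1).
Posterior mean = α/(α+β) = 22.7/30.8 = 0.7370.

0.7370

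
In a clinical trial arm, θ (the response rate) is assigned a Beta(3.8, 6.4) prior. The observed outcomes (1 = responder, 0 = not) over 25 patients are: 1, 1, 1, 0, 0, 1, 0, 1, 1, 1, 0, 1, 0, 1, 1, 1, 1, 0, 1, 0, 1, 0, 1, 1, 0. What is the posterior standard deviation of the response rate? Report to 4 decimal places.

0.0825

The Beta prior is conjugate to a Binomial/Bernoulli likelihood; the update adds successes to α and failures to β.
Posterior: Beta(α+k, β+n−k) = Beta(3.8+16, 6.4+9) = Beta(19.8, 15.4).
Var = αβ/((α+β)²(α+β+1)) = 19.8·15.4/(35.2²·36.2) = 0.00679817; SD = √0.00679817 = 0.0825.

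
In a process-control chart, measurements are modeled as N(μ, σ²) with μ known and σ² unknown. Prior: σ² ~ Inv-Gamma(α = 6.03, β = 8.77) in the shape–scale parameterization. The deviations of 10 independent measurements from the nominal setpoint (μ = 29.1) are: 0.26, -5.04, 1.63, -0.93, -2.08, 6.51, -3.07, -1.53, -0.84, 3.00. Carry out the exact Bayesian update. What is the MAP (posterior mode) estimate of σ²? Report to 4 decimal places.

4.7676

With known mean μ and an Inverse-Gamma(α, β) prior on σ², the Normal likelihood is conjugate: posterior is Inv-Gamma(α + n/2, β + Σ(xᵢ−μ)²/2).
Σ(xᵢ−μ)² = (0.26)² + (-5.04)² + (1.63)² + (-0.93)² + (-2.08)² + (6.51)² + (-3.07)² + (-1.53)² + (-0.84)² + (3.00)² = 97.1689.
Posterior: Inv-Gamma(6.03 + 10/2, 8.77 + 97.1689/2) = Inv-Gamma(11.03, 57.35445).
Mode = β/(α+1) = 57.35445/12.03 = 4.7676.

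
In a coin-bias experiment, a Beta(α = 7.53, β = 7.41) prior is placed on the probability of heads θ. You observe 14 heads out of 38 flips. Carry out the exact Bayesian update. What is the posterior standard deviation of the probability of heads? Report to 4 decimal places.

0.0669

The Beta prior is conjugate to a Binomial/Bernoulli likelihood; the update adds successes to α and failures to β.
Posterior: Beta(α+k, β+n−k) = Beta(7.53+14, 7.41+24) = Beta(21.53, 31.41).
Var = αβ/((α+β)²(α+β+1)) = 21.53·31.41/(52.94²·53.94) = 0.00447335; SD = √0.00447335 = 0.0669.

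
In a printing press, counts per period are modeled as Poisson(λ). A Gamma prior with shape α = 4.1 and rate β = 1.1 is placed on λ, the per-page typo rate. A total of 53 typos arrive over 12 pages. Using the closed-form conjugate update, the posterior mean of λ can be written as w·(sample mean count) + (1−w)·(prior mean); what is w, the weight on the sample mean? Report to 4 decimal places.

With a Gamma(shape α, rate β) prior, the Poisson likelihood is conjugate: the posterior is Gamma(α + ΣXᵢ, β + n).
Posterior mean = (α₀+S)/(β₀+n) = [n/(β₀+n)]·(S/n) + [β₀/(β₀+n)]·(α₀/β₀), so only n and β₀ enter the weight.
Weight on data w = n/(β₀+n) = 12/(1.1+12) = 12/13.1 = 0.9160.

0.9160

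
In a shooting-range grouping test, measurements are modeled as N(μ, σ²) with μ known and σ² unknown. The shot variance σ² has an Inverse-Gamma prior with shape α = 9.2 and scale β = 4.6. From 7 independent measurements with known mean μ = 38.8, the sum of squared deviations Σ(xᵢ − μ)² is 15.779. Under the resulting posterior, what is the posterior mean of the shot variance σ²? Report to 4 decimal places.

1.0675

With known mean μ and an Inverse-Gamma(α, β) prior on σ², the Normal likelihood is conjugate: posterior is Inv-Gamma(α + n/2, β + Σ(xᵢ−μ)²/2).
Posterior: Inv-Gamma(9.2 + 7/2, 4.6 + 15.779/2) = Inv-Gamma(12.70, 12.4895).
E[σ²|data] = β/(α−1) = 12.4895/11.70 = 1.0675.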